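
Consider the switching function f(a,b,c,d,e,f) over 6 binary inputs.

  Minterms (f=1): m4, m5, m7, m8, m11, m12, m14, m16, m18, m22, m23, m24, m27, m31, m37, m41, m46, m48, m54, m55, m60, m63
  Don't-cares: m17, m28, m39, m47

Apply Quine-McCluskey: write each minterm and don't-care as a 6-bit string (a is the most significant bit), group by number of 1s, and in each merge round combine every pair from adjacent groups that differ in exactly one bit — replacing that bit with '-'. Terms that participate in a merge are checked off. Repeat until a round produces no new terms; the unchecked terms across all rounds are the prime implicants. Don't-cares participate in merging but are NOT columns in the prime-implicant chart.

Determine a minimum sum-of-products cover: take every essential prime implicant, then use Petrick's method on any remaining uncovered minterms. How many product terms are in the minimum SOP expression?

11

Round 0: 000100✓ 000101✓ 000111✓ 001000✓ 001011✓ 001100✓ 001110✓ 010000✓ 010001✓ 010010✓ 010110✓ 010111✓ 011000✓ 011011✓ 011100✓ 011111✓ 100101✓ 100111✓ 101001 101110✓ 101111✓ 110000✓ 110110✓ 110111✓ 111100✓ 111111✓
Round 1: -00101✓ -00111✓ -01110 -10000 -10110✓ -10111✓ -11100 -11111✓ 0-0111✓ 0-1000✓ 0-1011 0-1100✓ 00-100 0001-1✓ 00010- 001-00✓ 0011-0 01-000 01-111✓ 010-10 0100-0 01000- 01011-✓ 011-00✓ 011-11 1-0111✓ 1-1111✓ 10-111✓ 1001-1✓ 10111- 11-111✓ 11011-✓
Round 2: --0111 -001-1 -1-111 -1011- 0-1-00 1--111
PIs = {--0111, -001-1, -01110, -1-111, -10000, -1011-, -11100, 0-1-00, 0-1011, 00-100, 00010-, 0011-0, 01-000, 010-10, 0100-0, 01000-, 011-11, 1--111, 101001, 10111-}
Coverage chart:
  m4: 00-100,00010-
  m5: -001-1,00010-
  m7: --0111,-001-1
  m8: 0-1-00 ←essential
  m11: 0-1011 ←essential
  m12: 0-1-00,00-100,0011-0
  m14: -01110,0011-0
  m16: -10000,01-000,0100-0,01000-
  m18: 010-10,0100-0
  m22: -1011-,010-10
  m23: --0111,-1-111,-1011-
  m24: 0-1-00,01-000
  m27: 0-1011,011-11
  m31: -1-111,011-11
  m37: -001-1 ←essential
  m41: 101001 ←essential
  m46: -01110,10111-
  m48: -10000 ←essential
  m54: -1011- ←essential
  m55: --0111,-1-111,-1011-,1--111
  m60: -11100 ←essential
  m63: -1-111,1--111
Essential: -001-1, -10000, -1011-, -11100, 0-1-00, 0-1011, 101001
Petrick residual → -01110, -1-111, 00-100, 010-10
Min cover (11 terms): b'c'df + b'cdef' + bdef + bc'd'e'f' + bc'de + bcde'f' + a'ce'f' + a'cd'ef + a'b'de'f' + a'bc'ef' + ab'cd'e'f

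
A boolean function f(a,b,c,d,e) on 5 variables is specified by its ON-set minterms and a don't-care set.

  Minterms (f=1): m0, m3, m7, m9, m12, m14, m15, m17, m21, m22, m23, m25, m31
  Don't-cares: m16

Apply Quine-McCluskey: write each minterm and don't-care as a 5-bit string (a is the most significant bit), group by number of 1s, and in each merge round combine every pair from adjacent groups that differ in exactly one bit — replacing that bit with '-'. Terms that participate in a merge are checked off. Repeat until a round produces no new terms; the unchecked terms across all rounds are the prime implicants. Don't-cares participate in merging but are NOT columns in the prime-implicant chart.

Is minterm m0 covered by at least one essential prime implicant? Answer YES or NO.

YES

size-2^0 implicants → 00000(✓)  00011(✓)  00111(✓)  01001(✓)  01100(✓)  01110(✓)  01111(✓)  10000(✓)  10001(✓)  10101(✓)  10110(✓)  10111(✓)  11001(✓)  11111(✓)
size-2^1 implicants → -0000  -0111(✓)  -1001  -1111(✓)  0-111(✓)  00-11  011-0  0111-  1-001  1-111(✓)  10-01  1000-  101-1  1011-
size-2^2 implicants → --111
Unchecked terms (primes): --111, -0000, -1001, 00-11, 011-0, 0111-, 1-001, 10-01, 1000-, 101-1, 1011-
Minterm coverage:
  m0 ⊆ -0000 [E]
  m3 ⊆ 00-11 [E]
  m7 ⊆ --111,00-11
  m9 ⊆ -1001 [E]
  m12 ⊆ 011-0 [E]
  m14 ⊆ 011-0,0111-
  m15 ⊆ --111,0111-
  m17 ⊆ 1-001,10-01,1000-
  m21 ⊆ 10-01,101-1
  m22 ⊆ 1011- [E]
  m23 ⊆ --111,101-1,1011-
  m25 ⊆ -1001,1-001
  m31 ⊆ --111 [E]
E = {--111, -0000, -1001, 00-11, 011-0, 1011-}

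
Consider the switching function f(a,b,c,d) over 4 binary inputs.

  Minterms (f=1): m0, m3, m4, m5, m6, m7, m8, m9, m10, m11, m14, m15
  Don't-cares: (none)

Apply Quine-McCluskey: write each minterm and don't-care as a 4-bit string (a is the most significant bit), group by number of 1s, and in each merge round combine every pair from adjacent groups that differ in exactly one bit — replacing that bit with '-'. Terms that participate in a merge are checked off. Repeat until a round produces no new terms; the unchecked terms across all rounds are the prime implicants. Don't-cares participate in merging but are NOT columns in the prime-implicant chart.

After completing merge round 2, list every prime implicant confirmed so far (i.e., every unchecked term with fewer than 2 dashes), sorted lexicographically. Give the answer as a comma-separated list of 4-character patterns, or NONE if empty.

[col 0] 0000*, 0011*, 0100*, 0101*, 0110*, 0111*, 1000*, 1001*, 1010*, 1011*, 1110*, 1111*
[col 1] -000, -011*, -110*, -111*, 0-00, 0-11*, 01-0*, 01-1*, 010-*, 011-*, 1-10*, 1-11*, 10-0*, 10-1*, 100-*, 101-*, 111-*
[col 2] --11, -11-, 01--, 1-1-, 10--
Prime implicants: --11, -000, -11-, 0-00, 01--, 1-1-, 10--

-000, 0-00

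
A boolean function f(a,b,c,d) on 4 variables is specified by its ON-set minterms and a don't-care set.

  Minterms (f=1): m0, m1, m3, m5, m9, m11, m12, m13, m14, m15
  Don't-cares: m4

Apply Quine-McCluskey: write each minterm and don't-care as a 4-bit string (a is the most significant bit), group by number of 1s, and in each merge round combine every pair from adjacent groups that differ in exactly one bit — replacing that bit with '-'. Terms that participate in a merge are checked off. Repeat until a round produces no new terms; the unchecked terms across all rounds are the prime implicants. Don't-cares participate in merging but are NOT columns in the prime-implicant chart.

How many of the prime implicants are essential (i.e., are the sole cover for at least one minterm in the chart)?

[col 0] 0000*, 0001*, 0011*, 0100*, 0101*, 1001*, 1011*, 1100*, 1101*, 1110*, 1111*
[col 1] -001*, -011*, -100*, -101*, 0-00*, 0-01*, 00-1*, 000-*, 010-*, 1-01*, 1-11*, 10-1*, 11-0*, 11-1*, 110-*, 111-*
[col 2] --01, -0-1, -10-, 0-0-, 1--1, 11--
Prime implicants: --01, -0-1, -10-, 0-0-, 1--1, 11--
PI chart (minterm → PIs covering it):
  0 | 0-0-  (sole → essential)
  1 | --01,-0-1,0-0-
  3 | -0-1  (sole → essential)
  5 | --01,-10-,0-0-
  9 | --01,-0-1,1--1
  11 | -0-1,1--1
  12 | -10-,11--
  13 | --01,-10-,1--1,11--
  14 | 11--  (sole → essential)
  15 | 1--1,11--
Essential prime implicants: -0-1, 0-0-, 11--

3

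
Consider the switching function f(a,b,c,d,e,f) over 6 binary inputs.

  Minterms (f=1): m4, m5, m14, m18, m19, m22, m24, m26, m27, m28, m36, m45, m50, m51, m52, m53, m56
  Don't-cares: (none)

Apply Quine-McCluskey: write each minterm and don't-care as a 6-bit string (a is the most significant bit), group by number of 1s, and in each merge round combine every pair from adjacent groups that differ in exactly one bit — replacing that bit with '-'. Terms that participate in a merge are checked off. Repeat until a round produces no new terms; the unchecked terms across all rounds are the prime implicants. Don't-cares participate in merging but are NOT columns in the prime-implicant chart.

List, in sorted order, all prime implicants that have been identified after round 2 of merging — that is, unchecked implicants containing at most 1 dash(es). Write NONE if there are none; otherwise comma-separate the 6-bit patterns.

Round 0: 000100✓ 000101✓ 001110 010010✓ 010011✓ 010110✓ 011000✓ 011010✓ 011011✓ 011100✓ 100100✓ 101101 110010✓ 110011✓ 110100✓ 110101✓ 111000✓
Round 1: -00100 -10010✓ -10011✓ -11000 00010- 01-010✓ 01-011✓ 010-10 01001-✓ 011-00 0110-0 01101-✓ 1-0100 11001-✓ 11010-
Round 2: -1001- 01-01-
PIs = {-00100, -1001-, -11000, 00010-, 001110, 01-01-, 010-10, 011-00, 0110-0, 1-0100, 101101, 11010-}

-00100, -11000, 00010-, 001110, 010-10, 011-00, 0110-0, 1-0100, 101101, 11010-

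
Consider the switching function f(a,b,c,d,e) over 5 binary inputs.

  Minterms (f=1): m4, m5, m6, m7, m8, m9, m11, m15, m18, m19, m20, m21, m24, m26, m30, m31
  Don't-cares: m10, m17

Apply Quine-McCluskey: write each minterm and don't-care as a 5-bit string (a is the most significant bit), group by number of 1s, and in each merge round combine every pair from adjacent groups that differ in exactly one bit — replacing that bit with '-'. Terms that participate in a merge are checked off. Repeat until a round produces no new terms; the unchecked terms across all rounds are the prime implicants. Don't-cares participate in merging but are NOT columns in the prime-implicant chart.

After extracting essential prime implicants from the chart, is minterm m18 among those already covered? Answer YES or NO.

size-2^0 implicants → 00100(✓)  00101(✓)  00110(✓)  00111(✓)  01000(✓)  01001(✓)  01010(✓)  01011(✓)  01111(✓)  10001(✓)  10010(✓)  10011(✓)  10100(✓)  10101(✓)  11000(✓)  11010(✓)  11110(✓)  11111(✓)
size-2^1 implicants → -0100(✓)  -0101(✓)  -1000(✓)  -1010(✓)  -1111  0-111  001-0(✓)  001-1(✓)  0010-(✓)  0011-(✓)  01-11  010-0(✓)  010-1(✓)  0100-(✓)  0101-(✓)  1-010  10-01  100-1  1001-  1010-(✓)  11-10  110-0(✓)  1111-
size-2^2 implicants → -010-  -10-0  001--  010--
Unchecked terms (primes): -010-, -10-0, -1111, 0-111, 001--, 01-11, 010--, 1-010, 10-01, 100-1, 1001-, 11-10, 1111-
Minterm coverage:
  m4 ⊆ -010-,001--
  m5 ⊆ -010-,001--
  m6 ⊆ 001-- [E]
  m7 ⊆ 0-111,001--
  m8 ⊆ -10-0,010--
  m9 ⊆ 010-- [E]
  m11 ⊆ 01-11,010--
  m15 ⊆ -1111,0-111,01-11
  m18 ⊆ 1-010,1001-
  m19 ⊆ 100-1,1001-
  m20 ⊆ -010- [E]
  m21 ⊆ -010-,10-01
  m24 ⊆ -10-0 [E]
  m26 ⊆ -10-0,1-010,11-10
  m30 ⊆ 11-10,1111-
  m31 ⊆ -1111,1111-
E = {-010-, -10-0, 001--, 010--}

NO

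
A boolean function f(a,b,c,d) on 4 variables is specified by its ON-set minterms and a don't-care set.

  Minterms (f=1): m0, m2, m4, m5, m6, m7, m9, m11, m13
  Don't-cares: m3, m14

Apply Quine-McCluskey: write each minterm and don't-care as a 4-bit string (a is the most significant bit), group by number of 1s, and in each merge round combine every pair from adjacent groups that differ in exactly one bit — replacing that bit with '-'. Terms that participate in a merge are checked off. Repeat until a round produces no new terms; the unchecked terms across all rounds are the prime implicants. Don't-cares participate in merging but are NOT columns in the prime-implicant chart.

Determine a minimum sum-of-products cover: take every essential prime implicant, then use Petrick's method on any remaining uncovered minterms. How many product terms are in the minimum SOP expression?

4

size-2^0 implicants → 0000(✓)  0010(✓)  0011(✓)  0100(✓)  0101(✓)  0110(✓)  0111(✓)  1001(✓)  1011(✓)  1101(✓)  1110(✓)
size-2^1 implicants → -011  -101  -110  0-00(✓)  0-10(✓)  0-11(✓)  00-0(✓)  001-(✓)  01-0(✓)  01-1(✓)  010-(✓)  011-(✓)  1-01  10-1
size-2^2 implicants → 0--0  0-1-  01--
Unchecked terms (primes): -011, -101, -110, 0--0, 0-1-, 01--, 1-01, 10-1
Minterm coverage:
  m0 ⊆ 0--0 [E]
  m2 ⊆ 0--0,0-1-
  m4 ⊆ 0--0,01--
  m5 ⊆ -101,01--
  m6 ⊆ -110,0--0,0-1-,01--
  m7 ⊆ 0-1-,01--
  m9 ⊆ 1-01,10-1
  m11 ⊆ -011,10-1
  m13 ⊆ -101,1-01
E = {0--0}
Petrick residual → -011, 01--, 1-01
Cover = b'cd + a'd' + a'b + ac'd  |cover|=4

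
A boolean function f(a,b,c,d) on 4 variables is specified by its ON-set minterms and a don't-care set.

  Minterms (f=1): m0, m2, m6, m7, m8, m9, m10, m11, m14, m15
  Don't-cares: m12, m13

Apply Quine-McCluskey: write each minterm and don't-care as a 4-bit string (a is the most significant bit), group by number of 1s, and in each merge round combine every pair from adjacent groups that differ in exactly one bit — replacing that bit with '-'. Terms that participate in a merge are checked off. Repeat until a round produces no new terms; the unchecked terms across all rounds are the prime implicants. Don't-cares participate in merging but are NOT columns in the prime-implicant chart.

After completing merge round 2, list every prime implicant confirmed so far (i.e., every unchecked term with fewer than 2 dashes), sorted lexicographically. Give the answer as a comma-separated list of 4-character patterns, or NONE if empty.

NONE

Round 0: 0000✓ 0010✓ 0110✓ 0111✓ 1000✓ 1001✓ 1010✓ 1011✓ 1100✓ 1101✓ 1110✓ 1111✓
Round 1: -000✓ -010✓ -110✓ -111✓ 0-10✓ 00-0✓ 011-✓ 1-00✓ 1-01✓ 1-10✓ 1-11✓ 10-0✓ 10-1✓ 100-✓ 101-✓ 11-0✓ 11-1✓ 110-✓ 111-✓
Round 2: --10 -0-0 -11- 1--0✓ 1--1✓ 1-0-✓ 1-1-✓ 10--✓ 11--✓
Round 3: 1---
PIs = {--10, -0-0, -11-, 1---}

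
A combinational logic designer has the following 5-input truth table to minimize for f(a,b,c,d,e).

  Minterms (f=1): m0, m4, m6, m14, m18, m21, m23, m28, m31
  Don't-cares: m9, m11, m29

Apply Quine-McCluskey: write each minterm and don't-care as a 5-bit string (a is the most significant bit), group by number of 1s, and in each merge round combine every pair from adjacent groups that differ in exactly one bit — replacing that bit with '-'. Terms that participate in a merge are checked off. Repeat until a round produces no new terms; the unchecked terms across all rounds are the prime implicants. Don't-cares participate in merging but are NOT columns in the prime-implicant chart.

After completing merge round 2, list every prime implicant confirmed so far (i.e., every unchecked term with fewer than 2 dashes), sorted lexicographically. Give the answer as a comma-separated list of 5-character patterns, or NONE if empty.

[col 0] 00000*, 00100*, 00110*, 01001*, 01011*, 01110*, 10010, 10101*, 10111*, 11100*, 11101*, 11111*
[col 1] 0-110, 00-00, 001-0, 010-1, 1-101*, 1-111*, 101-1*, 111-1*, 1110-
[col 2] 1-1-1
Prime implicants: 0-110, 00-00, 001-0, 010-1, 1-1-1, 10010, 1110-

0-110, 00-00, 001-0, 010-1, 10010, 1110-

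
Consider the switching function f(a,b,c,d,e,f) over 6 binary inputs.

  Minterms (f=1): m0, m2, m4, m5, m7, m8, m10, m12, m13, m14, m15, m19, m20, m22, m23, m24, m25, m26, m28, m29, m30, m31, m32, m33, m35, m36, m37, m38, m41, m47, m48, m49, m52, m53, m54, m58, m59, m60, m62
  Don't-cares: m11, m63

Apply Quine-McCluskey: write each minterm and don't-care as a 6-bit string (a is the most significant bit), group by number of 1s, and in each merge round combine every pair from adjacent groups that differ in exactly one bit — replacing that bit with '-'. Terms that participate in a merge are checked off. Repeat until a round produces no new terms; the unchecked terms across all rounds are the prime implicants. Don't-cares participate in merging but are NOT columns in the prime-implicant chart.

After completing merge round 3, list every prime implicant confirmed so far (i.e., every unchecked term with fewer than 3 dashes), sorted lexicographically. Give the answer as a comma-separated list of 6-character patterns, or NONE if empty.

--0100, --1111, -00-00, -0010-, -11-10, -1111-, 0--100, 0--111, 00--00, 00-0-0, 00-1-1, 00-10-, 001-1-, 01-11-, 010-11, 011-0-, 1-01-0, 10-001, 1000-1, 111-1-

Round 0: 000000✓ 000010✓ 000100✓ 000101✓ 000111✓ 001000✓ 001010✓ 001011✓ 001100✓ 001101✓ 001110✓ 001111✓ 010011✓ 010100✓ 010110✓ 010111✓ 011000✓ 011001✓ 011010✓ 011100✓ 011101✓ 011110✓ 011111✓ 100000✓ 100001✓ 100011✓ 100100✓ 100101✓ 100110✓ 101001✓ 101111✓ 110000✓ 110001✓ 110100✓ 110101✓ 110110✓ 111010✓ 111011✓ 111100✓ 111110✓ 111111✓
Round 1: -00000✓ -00100✓ -00101✓ -01111✓ -10100✓ -10110✓ -11010✓ -11100✓ -11110✓ -11111✓ 0-0100✓ 0-0111✓ 0-1000✓ 0-1010✓ 0-1100✓ 0-1101✓ 0-1110✓ 0-1111✓ 00-000✓ 00-010✓ 00-100✓ 00-101✓ 00-111✓ 000-00✓ 0000-0✓ 0001-1✓ 00010-✓ 001-00✓ 001-10✓ 001-11✓ 0010-0✓ 00101-✓ 0011-0✓ 0011-1✓ 00110-✓ 00111-✓ 01-100✓ 01-110✓ 01-111✓ 010-11 0101-0✓ 01011-✓ 011-00✓ 011-01✓ 011-10✓ 0110-0✓ 01100-✓ 0111-0✓ 0111-1✓ 01110-✓ 01111-✓ 1-0000✓ 1-0001✓ 1-0100✓ 1-0101✓ 1-0110✓ 1-1111✓ 10-001 100-00✓ 100-01✓ 1000-1 10000-✓ 1001-0✓ 10010-✓ 11-100✓ 11-110✓ 110-00✓ 110-01✓ 11000-✓ 1101-0✓ 11010-✓ 111-10✓ 111-11✓ 11101-✓ 1111-0✓ 11111-✓
Round 2: --0100 --1111 -00-00 -0010- -1-100✓ -1-110✓ -101-0✓ -11-10 -111-0✓ -1111- 0--100 0--111 0-1-00✓ 0-1-10✓ 0-10-0✓ 0-11-0✓ 0-11-1✓ 0-110-✓ 0-111-✓ 00--00 00-0-0 00-1-1 00-10- 001--0✓ 001-1- 0011--✓ 01-1-0✓ 01-11- 011--0✓ 011-0- 0111--✓ 1-0-00✓ 1-0-01✓ 1-000-✓ 1-01-0 1-010-✓ 100-0-✓ 11-1-0✓ 110-0-✓ 111-1-
Round 3: -1-1-0 0-1--0 0-11-- 1-0-0-
PIs = {--0100, --1111, -00-00, -0010-, -1-1-0, -11-10, -1111-, 0--100, 0--111, 0-1--0, 0-11--, 00--00, 00-0-0, 00-1-1, 00-10-, 001-1-, 01-11-, 010-11, 011-0-, 1-0-0-, 1-01-0, 10-001, 1000-1, 111-1-}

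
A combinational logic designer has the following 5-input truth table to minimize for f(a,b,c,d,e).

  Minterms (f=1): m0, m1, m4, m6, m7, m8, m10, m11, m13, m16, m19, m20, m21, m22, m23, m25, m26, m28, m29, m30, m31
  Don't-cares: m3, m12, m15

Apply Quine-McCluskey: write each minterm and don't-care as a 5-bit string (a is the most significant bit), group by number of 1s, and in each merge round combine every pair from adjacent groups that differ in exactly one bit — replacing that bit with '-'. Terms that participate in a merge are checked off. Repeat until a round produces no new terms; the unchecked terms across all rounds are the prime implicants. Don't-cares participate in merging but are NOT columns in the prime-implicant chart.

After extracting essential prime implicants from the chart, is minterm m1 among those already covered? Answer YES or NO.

Round 0: 00000✓ 00001✓ 00011✓ 00100✓ 00110✓ 00111✓ 01000✓ 01010✓ 01011✓ 01100✓ 01101✓ 01111✓ 10000✓ 10011✓ 10100✓ 10101✓ 10110✓ 10111✓ 11001✓ 11010✓ 11100✓ 11101✓ 11110✓ 11111✓
Round 1: -0000✓ -0011✓ -0100✓ -0110✓ -0111✓ -1010 -1100✓ -1101✓ -1111✓ 0-000✓ 0-011✓ 0-100✓ 0-111✓ 00-00✓ 00-11✓ 000-1 0000- 001-0✓ 0011-✓ 01-00✓ 01-11✓ 010-0 0101- 011-1✓ 0110-✓ 1-100✓ 1-101✓ 1-110✓ 1-111✓ 10-00✓ 10-11✓ 101-0✓ 101-1✓ 1010-✓ 1011-✓ 11-01 11-10 111-0✓ 111-1✓ 1110-✓ 1111-✓
Round 2: --100 --111 -0-00 -0-11 -01-0 -011- -11-1 -110- 0--00 0--11 1-1-0✓ 1-1-1✓ 1-10-✓ 1-11-✓ 101--✓ 111--✓
Round 3: 1-1--
PIs = {--100, --111, -0-00, -0-11, -01-0, -011-, -1010, -11-1, -110-, 0--00, 0--11, 000-1, 0000-, 010-0, 0101-, 1-1--, 11-01, 11-10}
Coverage chart:
  m0: -0-00,0--00,0000-
  m1: 000-1,0000-
  m4: --100,-0-00,-01-0,0--00
  m6: -01-0,-011-
  m7: --111,-0-11,-011-,0--11
  m8: 0--00,010-0
  m10: -1010,010-0,0101-
  m11: 0--11,0101-
  m13: -11-1,-110-
  m16: -0-00 ←essential
  m19: -0-11 ←essential
  m20: --100,-0-00,-01-0,1-1--
  m21: 1-1-- ←essential
  m22: -01-0,-011-,1-1--
  m23: --111,-0-11,-011-,1-1--
  m25: 11-01 ←essential
  m26: -1010,11-10
  m28: --100,-110-,1-1--
  m29: -11-1,-110-,1-1--,11-01
  m30: 1-1--,11-10
  m31: --111,-11-1,1-1--
Essential: -0-00, -0-11, 1-1--, 11-01

NO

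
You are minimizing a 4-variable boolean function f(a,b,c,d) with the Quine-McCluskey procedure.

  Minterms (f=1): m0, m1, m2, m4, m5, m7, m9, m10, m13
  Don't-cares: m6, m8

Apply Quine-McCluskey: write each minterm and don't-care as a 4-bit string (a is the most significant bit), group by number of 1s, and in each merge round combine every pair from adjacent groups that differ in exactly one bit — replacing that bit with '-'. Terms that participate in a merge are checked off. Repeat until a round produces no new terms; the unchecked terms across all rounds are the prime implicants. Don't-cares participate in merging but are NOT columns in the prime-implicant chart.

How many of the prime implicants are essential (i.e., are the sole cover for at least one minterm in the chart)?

[col 0] 0000*, 0001*, 0010*, 0100*, 0101*, 0110*, 0111*, 1000*, 1001*, 1010*, 1101*
[col 1] -000*, -001*, -010*, -101*, 0-00*, 0-01*, 0-10*, 00-0*, 000-*, 01-0*, 01-1*, 010-*, 011-*, 1-01*, 10-0*, 100-*
[col 2] --01, -0-0, -00-, 0--0, 0-0-, 01--
Prime implicants: --01, -0-0, -00-, 0--0, 0-0-, 01--
PI chart (minterm → PIs covering it):
  0 | -0-0,-00-,0--0,0-0-
  1 | --01,-00-,0-0-
  2 | -0-0,0--0
  4 | 0--0,0-0-,01--
  5 | --01,0-0-,01--
  7 | 01--  (sole → essential)
  9 | --01,-00-
  10 | -0-0  (sole → essential)
  13 | --01  (sole → essential)
Essential prime implicants: --01, -0-0, 01--

3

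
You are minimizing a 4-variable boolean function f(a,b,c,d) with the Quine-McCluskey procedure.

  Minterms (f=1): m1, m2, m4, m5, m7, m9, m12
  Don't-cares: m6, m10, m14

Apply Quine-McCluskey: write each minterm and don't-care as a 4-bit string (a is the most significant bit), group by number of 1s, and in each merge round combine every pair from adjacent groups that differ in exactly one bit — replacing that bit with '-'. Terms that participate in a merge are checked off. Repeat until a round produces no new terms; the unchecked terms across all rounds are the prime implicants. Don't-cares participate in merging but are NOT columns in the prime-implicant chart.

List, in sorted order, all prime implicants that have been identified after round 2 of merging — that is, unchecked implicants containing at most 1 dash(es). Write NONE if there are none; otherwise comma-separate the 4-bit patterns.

size-2^0 implicants → 0001(✓)  0010(✓)  0100(✓)  0101(✓)  0110(✓)  0111(✓)  1001(✓)  1010(✓)  1100(✓)  1110(✓)
size-2^1 implicants → -001  -010(✓)  -100(✓)  -110(✓)  0-01  0-10(✓)  01-0(✓)  01-1(✓)  010-(✓)  011-(✓)  1-10(✓)  11-0(✓)
size-2^2 implicants → --10  -1-0  01--
Unchecked terms (primes): --10, -001, -1-0, 0-01, 01--

-001, 0-01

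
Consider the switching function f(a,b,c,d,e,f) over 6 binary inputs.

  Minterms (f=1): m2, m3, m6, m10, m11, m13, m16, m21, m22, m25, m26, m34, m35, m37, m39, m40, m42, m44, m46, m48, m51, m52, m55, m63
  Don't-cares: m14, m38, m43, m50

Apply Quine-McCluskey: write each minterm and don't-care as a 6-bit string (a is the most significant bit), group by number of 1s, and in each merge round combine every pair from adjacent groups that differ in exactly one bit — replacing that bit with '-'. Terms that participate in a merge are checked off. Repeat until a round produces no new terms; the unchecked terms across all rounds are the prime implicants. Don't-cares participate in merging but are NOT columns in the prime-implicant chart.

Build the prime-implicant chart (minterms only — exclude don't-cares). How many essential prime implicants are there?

Round 0: 000010✓ 000011✓ 000110✓ 001010✓ 001011✓ 001101 001110✓ 010000✓ 010101 010110✓ 011001 011010✓ 100010✓ 100011✓ 100101✓ 100110✓ 100111✓ 101000✓ 101010✓ 101011✓ 101100✓ 101110✓ 110000✓ 110010✓ 110011✓ 110100✓ 110111✓ 111111✓
Round 1: -00010✓ -00011✓ -00110✓ -01010✓ -01011✓ -01110✓ -10000 0-0110 0-1010 00-010✓ 00-011✓ 00-110✓ 000-10✓ 00001-✓ 001-10✓ 00101-✓ 1-0010✓ 1-0011✓ 1-0111✓ 10-010✓ 10-011✓ 10-110✓ 100-10✓ 100-11✓ 10001-✓ 1001-1 10011-✓ 101-00✓ 101-10✓ 1010-0✓ 10101-✓ 1011-0✓ 11-111 110-00 110-11✓ 1100-0 11001-✓
Round 2: -0-010✓ -0-011✓ -0-110✓ -00-10✓ -0001-✓ -01-10✓ -0101-✓ 00--10✓ 00-01-✓ 1-0-11 1-001- 10--10✓ 10-01-✓ 100-1- 101--0
Round 3: -0--10 -0-01-
PIs = {-0--10, -0-01-, -10000, 0-0110, 0-1010, 001101, 010101, 011001, 1-0-11, 1-001-, 100-1-, 1001-1, 101--0, 11-111, 110-00, 1100-0}
Coverage chart:
  m2: -0--10,-0-01-
  m3: -0-01- ←essential
  m6: -0--10,0-0110
  m10: -0--10,-0-01-,0-1010
  m11: -0-01- ←essential
  m13: 001101 ←essential
  m16: -10000 ←essential
  m21: 010101 ←essential
  m22: 0-0110 ←essential
  m25: 011001 ←essential
  m26: 0-1010 ←essential
  m34: -0--10,-0-01-,1-001-,100-1-
  m35: -0-01-,1-0-11,1-001-,100-1-
  m37: 1001-1 ←essential
  m39: 1-0-11,100-1-,1001-1
  m40: 101--0 ←essential
  m42: -0--10,-0-01-,101--0
  m44: 101--0 ←essential
  m46: -0--10,101--0
  m48: -10000,110-00,1100-0
  m51: 1-0-11,1-001-
  m52: 110-00 ←essential
  m55: 1-0-11,11-111
  m63: 11-111 ←essential
Essential: -0-01-, -10000, 0-0110, 0-1010, 001101, 010101, 011001, 1001-1, 101--0, 11-111, 110-00

11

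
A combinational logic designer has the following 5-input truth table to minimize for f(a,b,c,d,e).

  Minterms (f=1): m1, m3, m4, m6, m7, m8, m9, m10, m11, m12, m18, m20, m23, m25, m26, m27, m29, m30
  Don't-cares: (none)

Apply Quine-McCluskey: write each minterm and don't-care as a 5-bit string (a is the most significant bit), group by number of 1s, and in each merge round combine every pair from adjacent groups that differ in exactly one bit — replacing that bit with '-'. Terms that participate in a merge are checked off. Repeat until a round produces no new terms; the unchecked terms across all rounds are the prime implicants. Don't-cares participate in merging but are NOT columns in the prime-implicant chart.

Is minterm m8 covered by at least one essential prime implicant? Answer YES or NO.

NO

Round 0: 00001✓ 00011✓ 00100✓ 00110✓ 00111✓ 01000✓ 01001✓ 01010✓ 01011✓ 01100✓ 10010✓ 10100✓ 10111✓ 11001✓ 11010✓ 11011✓ 11101✓ 11110✓
Round 1: -0100 -0111 -1001✓ -1010✓ -1011✓ 0-001✓ 0-011✓ 0-100 00-11 000-1✓ 001-0 0011- 01-00 010-0✓ 010-1✓ 0100-✓ 0101-✓ 1-010 11-01 11-10 110-1✓ 1101-✓
Round 2: -10-1 -101- 0-0-1 010--
PIs = {-0100, -0111, -10-1, -101-, 0-0-1, 0-100, 00-11, 001-0, 0011-, 01-00, 010--, 1-010, 11-01, 11-10}
Coverage chart:
  m1: 0-0-1 ←essential
  m3: 0-0-1,00-11
  m4: -0100,0-100,001-0
  m6: 001-0,0011-
  m7: -0111,00-11,0011-
  m8: 01-00,010--
  m9: -10-1,0-0-1,010--
  m10: -101-,010--
  m11: -10-1,-101-,0-0-1,010--
  m12: 0-100,01-00
  m18: 1-010 ←essential
  m20: -0100 ←essential
  m23: -0111 ←essential
  m25: -10-1,11-01
  m26: -101-,1-010,11-10
  m27: -10-1,-101-
  m29: 11-01 ←essential
  m30: 11-10 ←essential
Essential: -0100, -0111, 0-0-1, 1-010, 11-01, 11-10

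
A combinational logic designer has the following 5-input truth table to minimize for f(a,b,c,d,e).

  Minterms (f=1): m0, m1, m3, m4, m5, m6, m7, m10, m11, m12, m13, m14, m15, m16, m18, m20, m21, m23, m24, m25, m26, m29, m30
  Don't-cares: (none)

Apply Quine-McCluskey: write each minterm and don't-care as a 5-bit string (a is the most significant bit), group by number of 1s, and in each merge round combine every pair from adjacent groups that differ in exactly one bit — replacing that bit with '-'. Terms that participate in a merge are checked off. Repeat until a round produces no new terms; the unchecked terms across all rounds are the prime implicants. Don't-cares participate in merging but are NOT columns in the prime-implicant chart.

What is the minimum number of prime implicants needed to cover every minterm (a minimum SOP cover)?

8

[col 0] 00000*, 00001*, 00011*, 00100*, 00101*, 00110*, 00111*, 01010*, 01011*, 01100*, 01101*, 01110*, 01111*, 10000*, 10010*, 10100*, 10101*, 10111*, 11000*, 11001*, 11010*, 11101*, 11110*
[col 1] -0000*, -0100*, -0101*, -0111*, -1010*, -1101*, -1110*, 0-011*, 0-100*, 0-101*, 0-110*, 0-111*, 00-00*, 00-01*, 00-11*, 000-1*, 0000-*, 001-0*, 001-1*, 0010-*, 0011-*, 01-10*, 01-11*, 0101-*, 011-0*, 011-1*, 0110-*, 0111-*, 1-000*, 1-010*, 1-101*, 10-00*, 100-0*, 101-1*, 1010-*, 11-01, 11-10*, 110-0*, 1100-
[col 2] --101, -0-00, -01-1, -010-, -1-10, 0--11, 0-1-0*, 0-1-1*, 0-10-*, 0-11-*, 00--1, 00-0-, 001--*, 01-1-, 011--*, 1-0-0
[col 3] 0-1--
Prime implicants: --101, -0-00, -01-1, -010-, -1-10, 0--11, 0-1--, 00--1, 00-0-, 01-1-, 1-0-0, 11-01, 1100-
PI chart (minterm → PIs covering it):
  0 | -0-00,00-0-
  1 | 00--1,00-0-
  3 | 0--11,00--1
  4 | -0-00,-010-,0-1--,00-0-
  5 | --101,-01-1,-010-,0-1--,00--1,00-0-
  6 | 0-1--  (sole → essential)
  7 | -01-1,0--11,0-1--,00--1
  10 | -1-10,01-1-
  11 | 0--11,01-1-
  12 | 0-1--  (sole → essential)
  13 | --101,0-1--
  14 | -1-10,0-1--,01-1-
  15 | 0--11,0-1--,01-1-
  16 | -0-00,1-0-0
  18 | 1-0-0  (sole → essential)
  20 | -0-00,-010-
  21 | --101,-01-1,-010-
  23 | -01-1  (sole → essential)
  24 | 1-0-0,1100-
  25 | 11-01,1100-
  26 | -1-10,1-0-0
  29 | --101,11-01
  30 | -1-10  (sole → essential)
Essential prime implicants: -01-1, -1-10, 0-1--, 1-0-0
Petrick residual → -0-00, 0--11, 00--1, 11-01
Minimum SOP uses 8 PIs: b'd'e' + b'ce + bde' + a'de + a'c + a'b'e + ac'e' + abd'e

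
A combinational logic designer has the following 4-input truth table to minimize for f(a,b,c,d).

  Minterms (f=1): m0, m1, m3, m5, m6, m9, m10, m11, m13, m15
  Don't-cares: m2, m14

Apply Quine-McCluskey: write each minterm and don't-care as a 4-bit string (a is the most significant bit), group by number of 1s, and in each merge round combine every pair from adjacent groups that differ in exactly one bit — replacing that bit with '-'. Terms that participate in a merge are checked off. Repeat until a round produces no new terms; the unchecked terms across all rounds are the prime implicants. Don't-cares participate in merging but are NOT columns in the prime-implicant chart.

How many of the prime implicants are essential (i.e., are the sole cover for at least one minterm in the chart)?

3

Round 0: 0000✓ 0001✓ 0010✓ 0011✓ 0101✓ 0110✓ 1001✓ 1010✓ 1011✓ 1101✓ 1110✓ 1111✓
Round 1: -001✓ -010✓ -011✓ -101✓ -110✓ 0-01✓ 0-10✓ 00-0✓ 00-1✓ 000-✓ 001-✓ 1-01✓ 1-10✓ 1-11✓ 10-1✓ 101-✓ 11-1✓ 111-✓
Round 2: --01 --10 -0-1 -01- 00-- 1--1 1-1-
PIs = {--01, --10, -0-1, -01-, 00--, 1--1, 1-1-}
Coverage chart:
  m0: 00-- ←essential
  m1: --01,-0-1,00--
  m3: -0-1,-01-,00--
  m5: --01 ←essential
  m6: --10 ←essential
  m9: --01,-0-1,1--1
  m10: --10,-01-,1-1-
  m11: -0-1,-01-,1--1,1-1-
  m13: --01,1--1
  m15: 1--1,1-1-
Essential: --01, --10, 00--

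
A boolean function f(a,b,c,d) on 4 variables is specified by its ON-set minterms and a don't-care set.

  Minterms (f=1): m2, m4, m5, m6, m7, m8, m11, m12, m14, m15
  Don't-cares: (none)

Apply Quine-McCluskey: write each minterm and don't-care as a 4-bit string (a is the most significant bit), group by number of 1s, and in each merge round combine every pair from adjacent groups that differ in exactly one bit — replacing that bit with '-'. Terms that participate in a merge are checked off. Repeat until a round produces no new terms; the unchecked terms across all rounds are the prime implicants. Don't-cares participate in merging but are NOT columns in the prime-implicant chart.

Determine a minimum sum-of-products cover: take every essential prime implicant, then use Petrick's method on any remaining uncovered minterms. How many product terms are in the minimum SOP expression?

5

[col 0] 0010*, 0100*, 0101*, 0110*, 0111*, 1000*, 1011*, 1100*, 1110*, 1111*
[col 1] -100*, -110*, -111*, 0-10, 01-0*, 01-1*, 010-*, 011-*, 1-00, 1-11, 11-0*, 111-*
[col 2] -1-0, -11-, 01--
Prime implicants: -1-0, -11-, 0-10, 01--, 1-00, 1-11
PI chart (minterm → PIs covering it):
  2 | 0-10  (sole → essential)
  4 | -1-0,01--
  5 | 01--  (sole → essential)
  6 | -1-0,-11-,0-10,01--
  7 | -11-,01--
  8 | 1-00  (sole → essential)
  11 | 1-11  (sole → essential)
  12 | -1-0,1-00
  14 | -1-0,-11-
  15 | -11-,1-11
Essential prime implicants: 0-10, 01--, 1-00, 1-11
Petrick residual → -1-0
Minimum SOP uses 5 PIs: bd' + a'cd' + a'b + ac'd' + acd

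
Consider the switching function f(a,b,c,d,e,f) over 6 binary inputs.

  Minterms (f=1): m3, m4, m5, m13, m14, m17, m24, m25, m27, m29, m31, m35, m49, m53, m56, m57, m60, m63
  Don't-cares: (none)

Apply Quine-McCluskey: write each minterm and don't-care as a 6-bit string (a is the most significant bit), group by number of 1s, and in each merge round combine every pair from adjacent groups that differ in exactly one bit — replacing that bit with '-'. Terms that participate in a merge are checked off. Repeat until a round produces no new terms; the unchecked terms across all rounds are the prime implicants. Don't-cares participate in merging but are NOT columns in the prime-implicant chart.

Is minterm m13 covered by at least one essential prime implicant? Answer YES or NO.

[col 0] 000011*, 000100*, 000101*, 001101*, 001110, 010001*, 011000*, 011001*, 011011*, 011101*, 011111*, 100011*, 110001*, 110101*, 111000*, 111001*, 111100*, 111111*
[col 1] -00011, -10001*, -11000*, -11001*, -11111, 0-1101, 00-101, 00010-, 01-001*, 011-01*, 011-11*, 0110-1*, 01100-*, 0111-1*, 11-001*, 110-01, 111-00, 11100-*
[col 2] -1-001, -1100-, 011--1
Prime implicants: -00011, -1-001, -1100-, -11111, 0-1101, 00-101, 00010-, 001110, 011--1, 110-01, 111-00
PI chart (minterm → PIs covering it):
  3 | -00011  (sole → essential)
  4 | 00010-  (sole → essential)
  5 | 00-101,00010-
  13 | 0-1101,00-101
  14 | 001110  (sole → essential)
  17 | -1-001  (sole → essential)
  24 | -1100-  (sole → essential)
  25 | -1-001,-1100-,011--1
  27 | 011--1  (sole → essential)
  29 | 0-1101,011--1
  31 | -11111,011--1
  35 | -00011  (sole → essential)
  49 | -1-001,110-01
  53 | 110-01  (sole → essential)
  56 | -1100-,111-00
  57 | -1-001,-1100-
  60 | 111-00  (sole → essential)
  63 | -11111  (sole → essential)
Essential prime implicants: -00011, -1-001, -1100-, -11111, 00010-, 001110, 011--1, 110-01, 111-00

NO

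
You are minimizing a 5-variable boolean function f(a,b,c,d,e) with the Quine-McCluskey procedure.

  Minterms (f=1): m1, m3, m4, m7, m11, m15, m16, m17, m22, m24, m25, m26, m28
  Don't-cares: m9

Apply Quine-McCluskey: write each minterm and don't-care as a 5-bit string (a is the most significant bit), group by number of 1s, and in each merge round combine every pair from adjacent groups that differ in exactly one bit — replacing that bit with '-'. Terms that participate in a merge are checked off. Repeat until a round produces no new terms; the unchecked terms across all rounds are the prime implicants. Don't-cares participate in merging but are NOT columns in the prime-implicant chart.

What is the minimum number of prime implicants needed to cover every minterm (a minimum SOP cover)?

7

Round 0: 00001✓ 00011✓ 00100 00111✓ 01001✓ 01011✓ 01111✓ 10000✓ 10001✓ 10110 11000✓ 11001✓ 11010✓ 11100✓
Round 1: -0001✓ -1001✓ 0-001✓ 0-011✓ 0-111✓ 00-11✓ 000-1✓ 01-11✓ 010-1✓ 1-000✓ 1-001✓ 1000-✓ 11-00 110-0 1100-✓
Round 2: --001 0--11 0-0-1 1-00-
PIs = {--001, 0--11, 0-0-1, 00100, 1-00-, 10110, 11-00, 110-0}
Coverage chart:
  m1: --001,0-0-1
  m3: 0--11,0-0-1
  m4: 00100 ←essential
  m7: 0--11 ←essential
  m11: 0--11,0-0-1
  m15: 0--11 ←essential
  m16: 1-00- ←essential
  m17: --001,1-00-
  m22: 10110 ←essential
  m24: 1-00-,11-00,110-0
  m25: --001,1-00-
  m26: 110-0 ←essential
  m28: 11-00 ←essential
Essential: 0--11, 00100, 1-00-, 10110, 11-00, 110-0
Petrick residual → --001
Min cover (7 terms): c'd'e + a'de + a'b'cd'e' + ac'd' + ab'cde' + abd'e' + abc'e'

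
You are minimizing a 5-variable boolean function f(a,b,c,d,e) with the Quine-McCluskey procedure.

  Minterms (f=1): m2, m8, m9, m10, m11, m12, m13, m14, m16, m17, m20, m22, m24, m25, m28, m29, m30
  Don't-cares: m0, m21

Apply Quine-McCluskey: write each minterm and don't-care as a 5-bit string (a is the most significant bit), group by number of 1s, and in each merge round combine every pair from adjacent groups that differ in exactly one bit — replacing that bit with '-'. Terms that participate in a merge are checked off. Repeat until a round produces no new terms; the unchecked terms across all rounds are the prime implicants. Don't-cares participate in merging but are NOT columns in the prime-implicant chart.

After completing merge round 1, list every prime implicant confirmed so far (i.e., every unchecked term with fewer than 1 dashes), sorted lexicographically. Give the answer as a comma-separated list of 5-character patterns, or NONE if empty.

[col 0] 00000*, 00010*, 01000*, 01001*, 01010*, 01011*, 01100*, 01101*, 01110*, 10000*, 10001*, 10100*, 10101*, 10110*, 11000*, 11001*, 11100*, 11101*, 11110*
[col 1] -0000*, -1000*, -1001*, -1100*, -1101*, -1110*, 0-000*, 0-010*, 000-0*, 01-00*, 01-01*, 01-10*, 010-0*, 010-1*, 0100-*, 0101-*, 011-0*, 0110-*, 1-000*, 1-001*, 1-100*, 1-101*, 1-110*, 10-00*, 10-01*, 1000-*, 101-0*, 1010-*, 11-00*, 11-01*, 1100-*, 111-0*, 1110-*
[col 2] --000, -1-00*, -1-01*, -100-*, -11-0, -110-*, 0-0-0, 01--0, 01-0-*, 010--, 1--00*, 1--01*, 1-00-*, 1-1-0, 1-10-*, 10-0-*, 11-0-*
[col 3] -1-0-, 1--0-
Prime implicants: --000, -1-0-, -11-0, 0-0-0, 01--0, 010--, 1--0-, 1-1-0

NONE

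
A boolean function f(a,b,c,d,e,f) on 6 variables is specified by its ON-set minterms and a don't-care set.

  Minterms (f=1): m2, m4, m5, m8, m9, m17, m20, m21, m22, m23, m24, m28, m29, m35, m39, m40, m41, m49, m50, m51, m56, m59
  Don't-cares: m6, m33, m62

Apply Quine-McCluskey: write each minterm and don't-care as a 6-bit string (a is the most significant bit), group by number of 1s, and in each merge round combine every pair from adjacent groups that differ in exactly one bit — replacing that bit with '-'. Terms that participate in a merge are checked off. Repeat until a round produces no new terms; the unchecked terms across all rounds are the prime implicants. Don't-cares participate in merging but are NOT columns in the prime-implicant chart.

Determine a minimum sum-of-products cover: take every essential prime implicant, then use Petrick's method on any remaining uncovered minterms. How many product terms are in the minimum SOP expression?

Round 0: 000010✓ 000100✓ 000101✓ 000110✓ 001000✓ 001001✓ 010001✓ 010100✓ 010101✓ 010110✓ 010111✓ 011000✓ 011100✓ 011101✓ 100001✓ 100011✓ 100111✓ 101000✓ 101001✓ 110001✓ 110010✓ 110011✓ 111000✓ 111011✓ 111110
Round 1: -01000✓ -01001✓ -10001 -11000✓ 0-0100✓ 0-0101✓ 0-0110✓ 0-1000✓ 000-10 0001-0✓ 00010-✓ 00100-✓ 01-100✓ 01-101✓ 010-01 0101-0✓ 0101-1✓ 01010-✓ 01011-✓ 011-00 01110-✓ 1-0001✓ 1-0011✓ 1-1000✓ 10-001 100-11 1000-1✓ 10100-✓ 11-011 1100-1✓ 11001-
Round 2: --1000 -0100- 0-01-0 0-010- 01-10- 0101-- 1-00-1
PIs = {--1000, -0100-, -10001, 0-01-0, 0-010-, 000-10, 01-10-, 010-01, 0101--, 011-00, 1-00-1, 10-001, 100-11, 11-011, 11001-, 111110}
Coverage chart:
  m2: 000-10 ←essential
  m4: 0-01-0,0-010-
  m5: 0-010- ←essential
  m8: --1000,-0100-
  m9: -0100- ←essential
  m17: -10001,010-01
  m20: 0-01-0,0-010-,01-10-,0101--
  m21: 0-010-,01-10-,010-01,0101--
  m22: 0-01-0,0101--
  m23: 0101-- ←essential
  m24: --1000,011-00
  m28: 01-10-,011-00
  m29: 01-10- ←essential
  m35: 1-00-1,100-11
  m39: 100-11 ←essential
  m40: --1000,-0100-
  m41: -0100-,10-001
  m49: -10001,1-00-1
  m50: 11001- ←essential
  m51: 1-00-1,11-011,11001-
  m56: --1000 ←essential
  m59: 11-011 ←essential
Essential: --1000, -0100-, 0-010-, 000-10, 01-10-, 0101--, 100-11, 11-011, 11001-
Petrick residual → -10001
Min cover (10 terms): cd'e'f' + b'cd'e' + bc'd'e'f + a'c'de' + a'b'c'ef' + a'bde' + a'bc'd + ab'c'ef + abd'ef + abc'd'e

10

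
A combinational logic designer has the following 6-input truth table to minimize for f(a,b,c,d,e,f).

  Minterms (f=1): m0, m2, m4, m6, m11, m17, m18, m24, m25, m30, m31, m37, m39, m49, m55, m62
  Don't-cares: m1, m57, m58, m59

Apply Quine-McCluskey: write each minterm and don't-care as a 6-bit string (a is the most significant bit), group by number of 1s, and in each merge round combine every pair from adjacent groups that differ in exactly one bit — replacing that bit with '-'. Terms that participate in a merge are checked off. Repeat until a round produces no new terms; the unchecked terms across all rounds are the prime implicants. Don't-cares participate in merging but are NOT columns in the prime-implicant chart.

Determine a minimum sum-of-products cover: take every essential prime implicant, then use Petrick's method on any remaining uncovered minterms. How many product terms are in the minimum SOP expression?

9

size-2^0 implicants → 000000(✓)  000001(✓)  000010(✓)  000100(✓)  000110(✓)  001011  010001(✓)  010010(✓)  011000(✓)  011001(✓)  011110(✓)  011111(✓)  100101(✓)  100111(✓)  110001(✓)  110111(✓)  111001(✓)  111010(✓)  111011(✓)  111110(✓)
size-2^1 implicants → -10001(✓)  -11001(✓)  -11110  0-0001  0-0010  000-00(✓)  000-10(✓)  0000-0(✓)  00000-  0001-0(✓)  01-001(✓)  01100-  01111-  1-0111  1001-1  11-001(✓)  111-10  1110-1  11101-
size-2^2 implicants → -1-001  000--0
Unchecked terms (primes): -1-001, -11110, 0-0001, 0-0010, 000--0, 00000-, 001011, 01100-, 01111-, 1-0111, 1001-1, 111-10, 1110-1, 11101-
Minterm coverage:
  m0 ⊆ 000--0,00000-
  m2 ⊆ 0-0010,000--0
  m4 ⊆ 000--0 [E]
  m6 ⊆ 000--0 [E]
  m11 ⊆ 001011 [E]
  m17 ⊆ -1-001,0-0001
  m18 ⊆ 0-0010 [E]
  m24 ⊆ 01100- [E]
  m25 ⊆ -1-001,01100-
  m30 ⊆ -11110,01111-
  m31 ⊆ 01111- [E]
  m37 ⊆ 1001-1 [E]
  m39 ⊆ 1-0111,1001-1
  m49 ⊆ -1-001 [E]
  m55 ⊆ 1-0111 [E]
  m62 ⊆ -11110,111-10
E = {-1-001, 0-0010, 000--0, 001011, 01100-, 01111-, 1-0111, 1001-1}
Petrick residual → -11110
Cover = bd'e'f + bcdef' + a'c'd'ef' + a'b'c'f' + a'b'cd'ef + a'bcd'e' + a'bcde + ac'def + ab'c'df  |cover|=9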